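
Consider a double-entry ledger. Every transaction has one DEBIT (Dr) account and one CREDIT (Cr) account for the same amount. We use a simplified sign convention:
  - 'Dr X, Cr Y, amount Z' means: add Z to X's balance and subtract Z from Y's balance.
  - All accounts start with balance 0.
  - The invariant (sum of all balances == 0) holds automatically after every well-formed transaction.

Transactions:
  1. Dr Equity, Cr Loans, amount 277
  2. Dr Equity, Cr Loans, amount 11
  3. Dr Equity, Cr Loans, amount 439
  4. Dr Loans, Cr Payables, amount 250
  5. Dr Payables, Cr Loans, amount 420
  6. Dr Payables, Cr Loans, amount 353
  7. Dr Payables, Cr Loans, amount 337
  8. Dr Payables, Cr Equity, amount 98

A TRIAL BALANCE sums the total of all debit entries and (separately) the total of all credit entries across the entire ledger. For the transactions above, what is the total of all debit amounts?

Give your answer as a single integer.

Txn 1: debit+=277
Txn 2: debit+=11
Txn 3: debit+=439
Txn 4: debit+=250
Txn 5: debit+=420
Txn 6: debit+=353
Txn 7: debit+=337
Txn 8: debit+=98
Total debits = 2185

Answer: 2185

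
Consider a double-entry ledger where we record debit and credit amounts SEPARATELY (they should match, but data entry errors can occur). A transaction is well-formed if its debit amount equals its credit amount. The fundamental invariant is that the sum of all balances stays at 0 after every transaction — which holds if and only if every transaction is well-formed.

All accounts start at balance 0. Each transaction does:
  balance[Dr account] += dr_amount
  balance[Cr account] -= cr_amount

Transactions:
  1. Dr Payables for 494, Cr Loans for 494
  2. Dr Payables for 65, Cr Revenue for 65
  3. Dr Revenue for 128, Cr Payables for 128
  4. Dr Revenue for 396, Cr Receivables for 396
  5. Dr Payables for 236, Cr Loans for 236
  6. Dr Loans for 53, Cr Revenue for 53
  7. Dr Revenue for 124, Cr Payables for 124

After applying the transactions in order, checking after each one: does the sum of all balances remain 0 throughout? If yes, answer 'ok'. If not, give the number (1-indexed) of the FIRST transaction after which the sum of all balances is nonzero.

Answer: ok

Derivation:
After txn 1: dr=494 cr=494 sum_balances=0
After txn 2: dr=65 cr=65 sum_balances=0
After txn 3: dr=128 cr=128 sum_balances=0
After txn 4: dr=396 cr=396 sum_balances=0
After txn 5: dr=236 cr=236 sum_balances=0
After txn 6: dr=53 cr=53 sum_balances=0
After txn 7: dr=124 cr=124 sum_balances=0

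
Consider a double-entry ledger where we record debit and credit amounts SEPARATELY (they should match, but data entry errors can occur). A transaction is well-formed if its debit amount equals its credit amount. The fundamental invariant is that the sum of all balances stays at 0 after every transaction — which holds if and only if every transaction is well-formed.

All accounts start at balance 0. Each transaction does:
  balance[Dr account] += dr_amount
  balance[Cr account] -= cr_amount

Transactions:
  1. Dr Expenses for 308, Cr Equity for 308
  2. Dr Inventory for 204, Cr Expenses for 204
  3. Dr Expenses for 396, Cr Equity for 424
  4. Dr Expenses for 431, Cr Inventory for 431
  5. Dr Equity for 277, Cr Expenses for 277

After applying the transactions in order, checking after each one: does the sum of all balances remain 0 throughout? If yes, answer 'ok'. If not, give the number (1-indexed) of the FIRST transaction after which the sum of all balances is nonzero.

After txn 1: dr=308 cr=308 sum_balances=0
After txn 2: dr=204 cr=204 sum_balances=0
After txn 3: dr=396 cr=424 sum_balances=-28
After txn 4: dr=431 cr=431 sum_balances=-28
After txn 5: dr=277 cr=277 sum_balances=-28

Answer: 3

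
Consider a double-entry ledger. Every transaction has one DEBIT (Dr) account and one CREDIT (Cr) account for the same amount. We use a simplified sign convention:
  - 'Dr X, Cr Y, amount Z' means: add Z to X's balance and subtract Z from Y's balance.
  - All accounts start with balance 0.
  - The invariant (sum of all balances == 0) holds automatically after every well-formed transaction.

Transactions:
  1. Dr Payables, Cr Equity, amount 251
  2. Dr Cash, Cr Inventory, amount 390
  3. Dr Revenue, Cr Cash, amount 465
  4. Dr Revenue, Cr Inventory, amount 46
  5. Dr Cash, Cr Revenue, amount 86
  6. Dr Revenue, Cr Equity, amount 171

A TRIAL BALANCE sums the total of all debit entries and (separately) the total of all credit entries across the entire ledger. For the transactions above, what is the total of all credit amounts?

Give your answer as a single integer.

Answer: 1409

Derivation:
Txn 1: credit+=251
Txn 2: credit+=390
Txn 3: credit+=465
Txn 4: credit+=46
Txn 5: credit+=86
Txn 6: credit+=171
Total credits = 1409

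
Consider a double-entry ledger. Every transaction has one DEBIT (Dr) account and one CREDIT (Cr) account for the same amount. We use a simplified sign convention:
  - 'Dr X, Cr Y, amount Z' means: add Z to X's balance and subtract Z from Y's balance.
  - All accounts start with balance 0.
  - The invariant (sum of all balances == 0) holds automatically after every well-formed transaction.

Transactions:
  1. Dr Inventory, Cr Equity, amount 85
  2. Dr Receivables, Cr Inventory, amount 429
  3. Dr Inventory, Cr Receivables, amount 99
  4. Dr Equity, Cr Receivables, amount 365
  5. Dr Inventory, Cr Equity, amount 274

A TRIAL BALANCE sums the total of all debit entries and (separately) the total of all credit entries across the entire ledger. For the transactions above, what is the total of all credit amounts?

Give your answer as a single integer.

Answer: 1252

Derivation:
Txn 1: credit+=85
Txn 2: credit+=429
Txn 3: credit+=99
Txn 4: credit+=365
Txn 5: credit+=274
Total credits = 1252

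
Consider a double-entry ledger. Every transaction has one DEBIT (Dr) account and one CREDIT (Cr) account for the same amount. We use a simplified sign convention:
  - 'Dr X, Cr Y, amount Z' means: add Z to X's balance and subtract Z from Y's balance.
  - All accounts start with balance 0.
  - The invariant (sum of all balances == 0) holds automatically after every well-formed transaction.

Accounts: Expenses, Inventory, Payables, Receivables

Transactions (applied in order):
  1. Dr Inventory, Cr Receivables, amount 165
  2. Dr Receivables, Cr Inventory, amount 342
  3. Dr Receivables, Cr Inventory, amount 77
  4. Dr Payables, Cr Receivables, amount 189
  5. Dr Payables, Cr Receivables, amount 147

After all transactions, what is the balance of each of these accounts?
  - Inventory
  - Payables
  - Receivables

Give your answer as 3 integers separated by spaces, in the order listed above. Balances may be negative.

After txn 1 (Dr Inventory, Cr Receivables, amount 165): Inventory=165 Receivables=-165
After txn 2 (Dr Receivables, Cr Inventory, amount 342): Inventory=-177 Receivables=177
After txn 3 (Dr Receivables, Cr Inventory, amount 77): Inventory=-254 Receivables=254
After txn 4 (Dr Payables, Cr Receivables, amount 189): Inventory=-254 Payables=189 Receivables=65
After txn 5 (Dr Payables, Cr Receivables, amount 147): Inventory=-254 Payables=336 Receivables=-82

Answer: -254 336 -82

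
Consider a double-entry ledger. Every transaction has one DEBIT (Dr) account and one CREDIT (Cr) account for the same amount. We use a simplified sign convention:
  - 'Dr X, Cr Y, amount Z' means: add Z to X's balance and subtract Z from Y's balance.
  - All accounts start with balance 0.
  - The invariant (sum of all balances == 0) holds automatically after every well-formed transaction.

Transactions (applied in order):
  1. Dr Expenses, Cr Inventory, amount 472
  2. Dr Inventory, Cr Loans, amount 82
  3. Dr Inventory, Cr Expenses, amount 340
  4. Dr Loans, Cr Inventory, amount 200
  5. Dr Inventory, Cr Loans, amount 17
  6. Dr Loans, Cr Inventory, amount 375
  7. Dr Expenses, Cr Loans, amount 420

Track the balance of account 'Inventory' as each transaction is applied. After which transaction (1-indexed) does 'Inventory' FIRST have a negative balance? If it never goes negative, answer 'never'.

Answer: 1

Derivation:
After txn 1: Inventory=-472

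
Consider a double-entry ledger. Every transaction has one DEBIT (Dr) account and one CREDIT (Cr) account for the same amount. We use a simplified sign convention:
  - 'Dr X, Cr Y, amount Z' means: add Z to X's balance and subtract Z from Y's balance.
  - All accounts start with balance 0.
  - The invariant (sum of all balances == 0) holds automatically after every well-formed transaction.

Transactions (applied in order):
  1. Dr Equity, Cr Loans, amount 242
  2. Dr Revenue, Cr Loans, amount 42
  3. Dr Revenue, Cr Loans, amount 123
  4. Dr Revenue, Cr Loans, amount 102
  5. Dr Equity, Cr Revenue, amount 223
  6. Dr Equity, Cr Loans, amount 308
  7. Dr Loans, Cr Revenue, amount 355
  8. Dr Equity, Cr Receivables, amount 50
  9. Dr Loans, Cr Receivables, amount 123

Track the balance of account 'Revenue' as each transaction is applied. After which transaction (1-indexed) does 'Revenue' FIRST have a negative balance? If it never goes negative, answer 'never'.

After txn 1: Revenue=0
After txn 2: Revenue=42
After txn 3: Revenue=165
After txn 4: Revenue=267
After txn 5: Revenue=44
After txn 6: Revenue=44
After txn 7: Revenue=-311

Answer: 7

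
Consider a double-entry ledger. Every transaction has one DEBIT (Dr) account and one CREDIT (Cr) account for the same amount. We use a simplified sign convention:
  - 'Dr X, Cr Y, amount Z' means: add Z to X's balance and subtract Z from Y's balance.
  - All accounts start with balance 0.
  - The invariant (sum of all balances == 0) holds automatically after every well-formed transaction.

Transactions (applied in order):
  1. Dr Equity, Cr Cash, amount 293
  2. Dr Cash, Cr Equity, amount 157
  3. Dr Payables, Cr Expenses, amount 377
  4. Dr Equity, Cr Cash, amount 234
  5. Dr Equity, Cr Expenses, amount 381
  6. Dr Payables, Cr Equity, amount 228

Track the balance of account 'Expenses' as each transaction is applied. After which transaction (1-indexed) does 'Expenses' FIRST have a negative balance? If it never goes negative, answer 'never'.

Answer: 3

Derivation:
After txn 1: Expenses=0
After txn 2: Expenses=0
After txn 3: Expenses=-377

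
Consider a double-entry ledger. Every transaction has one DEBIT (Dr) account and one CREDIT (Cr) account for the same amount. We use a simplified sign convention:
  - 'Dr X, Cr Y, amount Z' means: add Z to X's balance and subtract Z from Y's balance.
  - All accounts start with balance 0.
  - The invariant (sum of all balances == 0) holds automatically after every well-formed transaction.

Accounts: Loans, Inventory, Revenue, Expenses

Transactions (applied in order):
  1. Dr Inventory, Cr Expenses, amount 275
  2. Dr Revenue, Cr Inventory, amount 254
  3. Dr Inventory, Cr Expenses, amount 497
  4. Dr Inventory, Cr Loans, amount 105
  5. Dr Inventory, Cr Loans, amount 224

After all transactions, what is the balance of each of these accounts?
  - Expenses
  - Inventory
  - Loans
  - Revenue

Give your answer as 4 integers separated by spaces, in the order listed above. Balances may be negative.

After txn 1 (Dr Inventory, Cr Expenses, amount 275): Expenses=-275 Inventory=275
After txn 2 (Dr Revenue, Cr Inventory, amount 254): Expenses=-275 Inventory=21 Revenue=254
After txn 3 (Dr Inventory, Cr Expenses, amount 497): Expenses=-772 Inventory=518 Revenue=254
After txn 4 (Dr Inventory, Cr Loans, amount 105): Expenses=-772 Inventory=623 Loans=-105 Revenue=254
After txn 5 (Dr Inventory, Cr Loans, amount 224): Expenses=-772 Inventory=847 Loans=-329 Revenue=254

Answer: -772 847 -329 254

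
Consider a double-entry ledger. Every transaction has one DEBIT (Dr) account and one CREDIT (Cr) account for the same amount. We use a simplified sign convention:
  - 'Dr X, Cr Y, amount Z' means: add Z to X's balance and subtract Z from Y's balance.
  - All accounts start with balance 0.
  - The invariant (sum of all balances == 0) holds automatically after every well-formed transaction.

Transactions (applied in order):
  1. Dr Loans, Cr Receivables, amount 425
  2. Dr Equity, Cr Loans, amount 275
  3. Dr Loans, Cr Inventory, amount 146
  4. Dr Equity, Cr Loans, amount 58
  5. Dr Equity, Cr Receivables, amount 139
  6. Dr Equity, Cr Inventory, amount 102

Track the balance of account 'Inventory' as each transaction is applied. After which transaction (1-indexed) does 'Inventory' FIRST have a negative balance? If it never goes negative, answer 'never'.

Answer: 3

Derivation:
After txn 1: Inventory=0
After txn 2: Inventory=0
After txn 3: Inventory=-146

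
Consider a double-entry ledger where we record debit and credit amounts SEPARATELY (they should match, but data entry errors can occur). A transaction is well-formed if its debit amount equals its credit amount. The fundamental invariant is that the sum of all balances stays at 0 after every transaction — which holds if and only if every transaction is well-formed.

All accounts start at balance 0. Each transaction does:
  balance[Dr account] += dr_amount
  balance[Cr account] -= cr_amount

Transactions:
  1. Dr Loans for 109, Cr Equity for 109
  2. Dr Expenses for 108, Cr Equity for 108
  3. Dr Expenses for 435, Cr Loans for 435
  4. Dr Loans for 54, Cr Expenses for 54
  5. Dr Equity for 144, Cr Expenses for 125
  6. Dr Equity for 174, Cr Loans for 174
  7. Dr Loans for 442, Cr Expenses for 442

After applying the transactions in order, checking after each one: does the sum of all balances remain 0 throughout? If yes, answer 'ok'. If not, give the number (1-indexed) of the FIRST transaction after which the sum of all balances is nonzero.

Answer: 5

Derivation:
After txn 1: dr=109 cr=109 sum_balances=0
After txn 2: dr=108 cr=108 sum_balances=0
After txn 3: dr=435 cr=435 sum_balances=0
After txn 4: dr=54 cr=54 sum_balances=0
After txn 5: dr=144 cr=125 sum_balances=19
After txn 6: dr=174 cr=174 sum_balances=19
After txn 7: dr=442 cr=442 sum_balances=19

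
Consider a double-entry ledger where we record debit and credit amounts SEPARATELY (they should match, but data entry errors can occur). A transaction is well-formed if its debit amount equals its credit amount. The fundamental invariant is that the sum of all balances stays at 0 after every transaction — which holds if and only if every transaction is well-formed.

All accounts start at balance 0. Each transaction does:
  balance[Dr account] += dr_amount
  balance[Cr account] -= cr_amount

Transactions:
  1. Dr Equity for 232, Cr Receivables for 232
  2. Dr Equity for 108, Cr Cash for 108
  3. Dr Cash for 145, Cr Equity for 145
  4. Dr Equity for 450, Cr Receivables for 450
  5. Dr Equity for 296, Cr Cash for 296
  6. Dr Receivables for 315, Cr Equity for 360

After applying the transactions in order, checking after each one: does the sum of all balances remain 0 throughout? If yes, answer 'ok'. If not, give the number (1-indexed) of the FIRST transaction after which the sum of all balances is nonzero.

After txn 1: dr=232 cr=232 sum_balances=0
After txn 2: dr=108 cr=108 sum_balances=0
After txn 3: dr=145 cr=145 sum_balances=0
After txn 4: dr=450 cr=450 sum_balances=0
After txn 5: dr=296 cr=296 sum_balances=0
After txn 6: dr=315 cr=360 sum_balances=-45

Answer: 6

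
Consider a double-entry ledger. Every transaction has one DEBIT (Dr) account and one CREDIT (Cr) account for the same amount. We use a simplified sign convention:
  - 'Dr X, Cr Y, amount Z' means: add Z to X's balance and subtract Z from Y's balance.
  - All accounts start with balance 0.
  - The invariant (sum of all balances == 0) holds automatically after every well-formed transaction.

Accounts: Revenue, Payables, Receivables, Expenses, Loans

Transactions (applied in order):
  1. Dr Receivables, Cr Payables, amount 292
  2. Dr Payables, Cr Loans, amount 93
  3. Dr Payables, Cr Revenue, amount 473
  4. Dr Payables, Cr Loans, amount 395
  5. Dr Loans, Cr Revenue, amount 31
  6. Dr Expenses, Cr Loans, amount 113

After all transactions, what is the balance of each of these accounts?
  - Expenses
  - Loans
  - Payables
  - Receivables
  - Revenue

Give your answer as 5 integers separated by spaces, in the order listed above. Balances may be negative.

After txn 1 (Dr Receivables, Cr Payables, amount 292): Payables=-292 Receivables=292
After txn 2 (Dr Payables, Cr Loans, amount 93): Loans=-93 Payables=-199 Receivables=292
After txn 3 (Dr Payables, Cr Revenue, amount 473): Loans=-93 Payables=274 Receivables=292 Revenue=-473
After txn 4 (Dr Payables, Cr Loans, amount 395): Loans=-488 Payables=669 Receivables=292 Revenue=-473
After txn 5 (Dr Loans, Cr Revenue, amount 31): Loans=-457 Payables=669 Receivables=292 Revenue=-504
After txn 6 (Dr Expenses, Cr Loans, amount 113): Expenses=113 Loans=-570 Payables=669 Receivables=292 Revenue=-504

Answer: 113 -570 669 292 -504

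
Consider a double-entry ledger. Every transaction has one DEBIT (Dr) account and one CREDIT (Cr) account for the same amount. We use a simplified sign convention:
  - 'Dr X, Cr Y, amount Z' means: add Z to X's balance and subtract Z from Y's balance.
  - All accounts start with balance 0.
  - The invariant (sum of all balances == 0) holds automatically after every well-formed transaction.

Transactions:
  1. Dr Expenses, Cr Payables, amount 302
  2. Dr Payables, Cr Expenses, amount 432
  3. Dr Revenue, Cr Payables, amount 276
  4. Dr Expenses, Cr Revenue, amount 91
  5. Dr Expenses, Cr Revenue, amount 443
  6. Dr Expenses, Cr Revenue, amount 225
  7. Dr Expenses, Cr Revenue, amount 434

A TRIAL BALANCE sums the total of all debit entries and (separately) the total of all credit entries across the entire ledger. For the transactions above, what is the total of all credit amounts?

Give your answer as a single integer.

Txn 1: credit+=302
Txn 2: credit+=432
Txn 3: credit+=276
Txn 4: credit+=91
Txn 5: credit+=443
Txn 6: credit+=225
Txn 7: credit+=434
Total credits = 2203

Answer: 2203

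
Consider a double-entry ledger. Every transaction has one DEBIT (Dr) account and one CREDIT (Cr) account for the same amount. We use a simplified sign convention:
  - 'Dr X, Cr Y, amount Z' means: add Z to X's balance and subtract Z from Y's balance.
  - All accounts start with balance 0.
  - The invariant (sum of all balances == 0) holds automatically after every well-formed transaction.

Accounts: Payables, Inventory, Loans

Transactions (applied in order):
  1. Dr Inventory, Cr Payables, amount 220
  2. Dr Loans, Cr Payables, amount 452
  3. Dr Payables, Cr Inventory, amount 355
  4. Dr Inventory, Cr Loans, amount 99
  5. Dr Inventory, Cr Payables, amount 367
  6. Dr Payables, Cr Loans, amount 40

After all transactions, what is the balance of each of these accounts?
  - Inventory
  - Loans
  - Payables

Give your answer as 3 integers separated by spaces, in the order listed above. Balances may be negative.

After txn 1 (Dr Inventory, Cr Payables, amount 220): Inventory=220 Payables=-220
After txn 2 (Dr Loans, Cr Payables, amount 452): Inventory=220 Loans=452 Payables=-672
After txn 3 (Dr Payables, Cr Inventory, amount 355): Inventory=-135 Loans=452 Payables=-317
After txn 4 (Dr Inventory, Cr Loans, amount 99): Inventory=-36 Loans=353 Payables=-317
After txn 5 (Dr Inventory, Cr Payables, amount 367): Inventory=331 Loans=353 Payables=-684
After txn 6 (Dr Payables, Cr Loans, amount 40): Inventory=331 Loans=313 Payables=-644

Answer: 331 313 -644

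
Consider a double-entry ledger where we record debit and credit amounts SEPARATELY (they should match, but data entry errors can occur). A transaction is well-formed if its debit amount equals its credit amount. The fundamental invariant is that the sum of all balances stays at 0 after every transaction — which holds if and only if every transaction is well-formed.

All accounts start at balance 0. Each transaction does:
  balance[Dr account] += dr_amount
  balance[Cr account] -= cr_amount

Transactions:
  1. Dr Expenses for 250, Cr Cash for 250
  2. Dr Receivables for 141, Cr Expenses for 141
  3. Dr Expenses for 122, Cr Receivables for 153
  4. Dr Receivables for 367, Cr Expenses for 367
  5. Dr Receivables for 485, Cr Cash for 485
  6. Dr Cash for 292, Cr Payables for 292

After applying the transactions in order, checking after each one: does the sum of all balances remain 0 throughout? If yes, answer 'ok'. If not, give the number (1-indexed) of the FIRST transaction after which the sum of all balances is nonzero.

After txn 1: dr=250 cr=250 sum_balances=0
After txn 2: dr=141 cr=141 sum_balances=0
After txn 3: dr=122 cr=153 sum_balances=-31
After txn 4: dr=367 cr=367 sum_balances=-31
After txn 5: dr=485 cr=485 sum_balances=-31
After txn 6: dr=292 cr=292 sum_balances=-31

Answer: 3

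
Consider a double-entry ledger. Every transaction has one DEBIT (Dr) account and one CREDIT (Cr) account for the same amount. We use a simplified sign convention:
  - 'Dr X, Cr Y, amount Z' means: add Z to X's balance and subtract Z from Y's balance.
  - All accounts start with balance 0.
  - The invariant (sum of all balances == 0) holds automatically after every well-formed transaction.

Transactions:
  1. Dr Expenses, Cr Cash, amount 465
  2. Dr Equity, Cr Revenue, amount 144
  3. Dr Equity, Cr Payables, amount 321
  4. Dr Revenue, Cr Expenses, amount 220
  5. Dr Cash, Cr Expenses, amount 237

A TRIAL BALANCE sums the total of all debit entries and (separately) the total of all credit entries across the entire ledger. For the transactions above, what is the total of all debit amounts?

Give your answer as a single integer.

Answer: 1387

Derivation:
Txn 1: debit+=465
Txn 2: debit+=144
Txn 3: debit+=321
Txn 4: debit+=220
Txn 5: debit+=237
Total debits = 1387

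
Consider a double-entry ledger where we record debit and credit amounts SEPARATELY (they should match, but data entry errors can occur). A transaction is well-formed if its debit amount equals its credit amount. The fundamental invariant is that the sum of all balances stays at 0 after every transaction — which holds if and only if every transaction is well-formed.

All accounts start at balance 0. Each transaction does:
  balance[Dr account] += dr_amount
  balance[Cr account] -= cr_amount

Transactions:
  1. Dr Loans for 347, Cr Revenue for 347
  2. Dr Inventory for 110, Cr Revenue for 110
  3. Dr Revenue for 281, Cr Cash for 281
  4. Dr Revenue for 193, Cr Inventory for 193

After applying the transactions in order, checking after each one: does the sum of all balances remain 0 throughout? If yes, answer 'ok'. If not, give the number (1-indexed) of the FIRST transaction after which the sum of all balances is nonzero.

After txn 1: dr=347 cr=347 sum_balances=0
After txn 2: dr=110 cr=110 sum_balances=0
After txn 3: dr=281 cr=281 sum_balances=0
After txn 4: dr=193 cr=193 sum_balances=0

Answer: ok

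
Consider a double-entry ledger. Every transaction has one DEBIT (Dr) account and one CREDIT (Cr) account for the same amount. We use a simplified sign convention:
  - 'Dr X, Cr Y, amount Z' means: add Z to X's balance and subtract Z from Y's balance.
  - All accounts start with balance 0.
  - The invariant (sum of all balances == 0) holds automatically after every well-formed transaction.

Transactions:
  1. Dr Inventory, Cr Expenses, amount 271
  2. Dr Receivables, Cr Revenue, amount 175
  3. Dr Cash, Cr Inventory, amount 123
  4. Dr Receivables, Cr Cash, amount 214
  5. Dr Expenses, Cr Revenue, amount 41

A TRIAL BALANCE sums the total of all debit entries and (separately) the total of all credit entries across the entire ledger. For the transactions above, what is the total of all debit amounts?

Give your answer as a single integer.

Txn 1: debit+=271
Txn 2: debit+=175
Txn 3: debit+=123
Txn 4: debit+=214
Txn 5: debit+=41
Total debits = 824

Answer: 824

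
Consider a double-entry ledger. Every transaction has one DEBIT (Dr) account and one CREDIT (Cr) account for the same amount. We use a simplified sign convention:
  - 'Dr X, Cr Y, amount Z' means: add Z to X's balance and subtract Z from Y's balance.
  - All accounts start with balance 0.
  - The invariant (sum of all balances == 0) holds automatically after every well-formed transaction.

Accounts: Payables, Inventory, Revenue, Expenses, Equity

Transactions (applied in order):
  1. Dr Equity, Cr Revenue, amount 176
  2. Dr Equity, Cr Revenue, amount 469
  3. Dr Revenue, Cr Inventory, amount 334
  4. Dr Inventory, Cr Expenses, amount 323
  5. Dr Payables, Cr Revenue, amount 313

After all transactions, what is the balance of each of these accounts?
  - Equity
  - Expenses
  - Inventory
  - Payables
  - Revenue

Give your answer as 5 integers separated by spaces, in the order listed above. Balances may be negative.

Answer: 645 -323 -11 313 -624

Derivation:
After txn 1 (Dr Equity, Cr Revenue, amount 176): Equity=176 Revenue=-176
After txn 2 (Dr Equity, Cr Revenue, amount 469): Equity=645 Revenue=-645
After txn 3 (Dr Revenue, Cr Inventory, amount 334): Equity=645 Inventory=-334 Revenue=-311
After txn 4 (Dr Inventory, Cr Expenses, amount 323): Equity=645 Expenses=-323 Inventory=-11 Revenue=-311
After txn 5 (Dr Payables, Cr Revenue, amount 313): Equity=645 Expenses=-323 Inventory=-11 Payables=313 Revenue=-624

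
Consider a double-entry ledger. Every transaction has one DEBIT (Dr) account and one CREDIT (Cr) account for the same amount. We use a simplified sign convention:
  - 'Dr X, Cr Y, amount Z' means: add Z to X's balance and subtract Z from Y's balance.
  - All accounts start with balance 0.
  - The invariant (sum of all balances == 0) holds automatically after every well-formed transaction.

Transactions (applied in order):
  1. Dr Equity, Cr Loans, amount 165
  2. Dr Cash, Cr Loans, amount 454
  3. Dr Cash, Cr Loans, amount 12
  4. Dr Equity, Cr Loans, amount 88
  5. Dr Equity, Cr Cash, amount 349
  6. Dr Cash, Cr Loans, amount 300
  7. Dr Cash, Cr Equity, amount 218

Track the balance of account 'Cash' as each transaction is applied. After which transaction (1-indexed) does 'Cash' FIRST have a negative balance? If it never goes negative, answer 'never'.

Answer: never

Derivation:
After txn 1: Cash=0
After txn 2: Cash=454
After txn 3: Cash=466
After txn 4: Cash=466
After txn 5: Cash=117
After txn 6: Cash=417
After txn 7: Cash=635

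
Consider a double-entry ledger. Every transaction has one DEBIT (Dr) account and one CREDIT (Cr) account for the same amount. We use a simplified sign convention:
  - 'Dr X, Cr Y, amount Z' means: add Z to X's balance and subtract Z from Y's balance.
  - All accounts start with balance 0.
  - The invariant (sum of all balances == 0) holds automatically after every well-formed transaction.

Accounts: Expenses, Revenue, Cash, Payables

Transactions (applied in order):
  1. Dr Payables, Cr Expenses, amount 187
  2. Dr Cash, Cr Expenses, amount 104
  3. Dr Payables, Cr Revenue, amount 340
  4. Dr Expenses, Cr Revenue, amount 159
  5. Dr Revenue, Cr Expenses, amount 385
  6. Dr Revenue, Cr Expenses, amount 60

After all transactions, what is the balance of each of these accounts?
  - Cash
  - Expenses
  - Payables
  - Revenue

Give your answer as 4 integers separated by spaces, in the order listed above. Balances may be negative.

Answer: 104 -577 527 -54

Derivation:
After txn 1 (Dr Payables, Cr Expenses, amount 187): Expenses=-187 Payables=187
After txn 2 (Dr Cash, Cr Expenses, amount 104): Cash=104 Expenses=-291 Payables=187
After txn 3 (Dr Payables, Cr Revenue, amount 340): Cash=104 Expenses=-291 Payables=527 Revenue=-340
After txn 4 (Dr Expenses, Cr Revenue, amount 159): Cash=104 Expenses=-132 Payables=527 Revenue=-499
After txn 5 (Dr Revenue, Cr Expenses, amount 385): Cash=104 Expenses=-517 Payables=527 Revenue=-114
After txn 6 (Dr Revenue, Cr Expenses, amount 60): Cash=104 Expenses=-577 Payables=527 Revenue=-54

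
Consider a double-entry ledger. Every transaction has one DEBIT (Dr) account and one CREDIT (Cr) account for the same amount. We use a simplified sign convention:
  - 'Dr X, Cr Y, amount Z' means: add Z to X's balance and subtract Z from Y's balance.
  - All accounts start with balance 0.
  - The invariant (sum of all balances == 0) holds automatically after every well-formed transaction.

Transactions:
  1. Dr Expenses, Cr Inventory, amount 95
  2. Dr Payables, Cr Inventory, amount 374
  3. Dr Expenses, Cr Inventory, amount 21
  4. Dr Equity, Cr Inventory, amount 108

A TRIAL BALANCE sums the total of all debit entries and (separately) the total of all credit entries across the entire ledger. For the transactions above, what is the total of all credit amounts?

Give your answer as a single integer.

Answer: 598

Derivation:
Txn 1: credit+=95
Txn 2: credit+=374
Txn 3: credit+=21
Txn 4: credit+=108
Total credits = 598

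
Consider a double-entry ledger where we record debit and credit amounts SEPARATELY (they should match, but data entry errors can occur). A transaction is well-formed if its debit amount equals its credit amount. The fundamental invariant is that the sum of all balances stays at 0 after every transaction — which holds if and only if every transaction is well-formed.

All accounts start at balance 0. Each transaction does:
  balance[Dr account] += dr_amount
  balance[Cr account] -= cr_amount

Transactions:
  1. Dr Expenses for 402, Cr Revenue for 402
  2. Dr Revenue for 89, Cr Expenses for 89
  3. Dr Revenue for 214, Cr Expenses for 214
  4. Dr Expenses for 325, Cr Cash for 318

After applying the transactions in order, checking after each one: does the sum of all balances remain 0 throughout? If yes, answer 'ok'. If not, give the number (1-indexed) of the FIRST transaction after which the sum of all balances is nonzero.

After txn 1: dr=402 cr=402 sum_balances=0
After txn 2: dr=89 cr=89 sum_balances=0
After txn 3: dr=214 cr=214 sum_balances=0
After txn 4: dr=325 cr=318 sum_balances=7

Answer: 4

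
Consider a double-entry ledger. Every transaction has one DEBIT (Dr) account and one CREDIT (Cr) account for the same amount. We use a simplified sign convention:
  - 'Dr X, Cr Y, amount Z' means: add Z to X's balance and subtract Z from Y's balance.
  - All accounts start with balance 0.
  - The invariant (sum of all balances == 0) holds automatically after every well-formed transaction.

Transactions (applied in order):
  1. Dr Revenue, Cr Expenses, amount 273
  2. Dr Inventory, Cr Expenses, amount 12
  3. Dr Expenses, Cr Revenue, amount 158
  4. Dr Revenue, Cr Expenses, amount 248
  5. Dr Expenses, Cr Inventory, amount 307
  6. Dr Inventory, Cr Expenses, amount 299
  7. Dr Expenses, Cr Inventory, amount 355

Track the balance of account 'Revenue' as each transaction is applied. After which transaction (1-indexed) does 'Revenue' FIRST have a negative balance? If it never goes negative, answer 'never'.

Answer: never

Derivation:
After txn 1: Revenue=273
After txn 2: Revenue=273
After txn 3: Revenue=115
After txn 4: Revenue=363
After txn 5: Revenue=363
After txn 6: Revenue=363
After txn 7: Revenue=363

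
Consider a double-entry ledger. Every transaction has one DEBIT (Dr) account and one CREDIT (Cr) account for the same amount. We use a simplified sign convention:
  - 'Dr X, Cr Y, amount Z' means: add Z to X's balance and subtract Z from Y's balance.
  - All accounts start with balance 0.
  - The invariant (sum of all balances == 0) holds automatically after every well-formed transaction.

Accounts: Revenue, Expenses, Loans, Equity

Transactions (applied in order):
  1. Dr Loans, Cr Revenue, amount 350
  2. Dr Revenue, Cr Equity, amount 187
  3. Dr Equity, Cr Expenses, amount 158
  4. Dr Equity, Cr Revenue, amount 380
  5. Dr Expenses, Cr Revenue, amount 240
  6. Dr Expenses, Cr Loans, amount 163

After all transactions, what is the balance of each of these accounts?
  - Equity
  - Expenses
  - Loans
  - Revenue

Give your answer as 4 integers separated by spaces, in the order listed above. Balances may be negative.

After txn 1 (Dr Loans, Cr Revenue, amount 350): Loans=350 Revenue=-350
After txn 2 (Dr Revenue, Cr Equity, amount 187): Equity=-187 Loans=350 Revenue=-163
After txn 3 (Dr Equity, Cr Expenses, amount 158): Equity=-29 Expenses=-158 Loans=350 Revenue=-163
After txn 4 (Dr Equity, Cr Revenue, amount 380): Equity=351 Expenses=-158 Loans=350 Revenue=-543
After txn 5 (Dr Expenses, Cr Revenue, amount 240): Equity=351 Expenses=82 Loans=350 Revenue=-783
After txn 6 (Dr Expenses, Cr Loans, amount 163): Equity=351 Expenses=245 Loans=187 Revenue=-783

Answer: 351 245 187 -783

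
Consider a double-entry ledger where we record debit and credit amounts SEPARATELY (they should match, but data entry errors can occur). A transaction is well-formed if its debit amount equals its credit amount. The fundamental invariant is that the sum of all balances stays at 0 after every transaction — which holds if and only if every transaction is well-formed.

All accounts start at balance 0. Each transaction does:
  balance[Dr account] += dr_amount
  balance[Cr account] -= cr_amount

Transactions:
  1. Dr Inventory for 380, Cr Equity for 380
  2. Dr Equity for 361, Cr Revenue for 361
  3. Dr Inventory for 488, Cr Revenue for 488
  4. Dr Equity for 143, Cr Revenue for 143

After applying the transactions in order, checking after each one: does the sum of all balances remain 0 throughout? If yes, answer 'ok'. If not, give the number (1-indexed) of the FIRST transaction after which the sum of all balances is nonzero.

Answer: ok

Derivation:
After txn 1: dr=380 cr=380 sum_balances=0
After txn 2: dr=361 cr=361 sum_balances=0
After txn 3: dr=488 cr=488 sum_balances=0
After txn 4: dr=143 cr=143 sum_balances=0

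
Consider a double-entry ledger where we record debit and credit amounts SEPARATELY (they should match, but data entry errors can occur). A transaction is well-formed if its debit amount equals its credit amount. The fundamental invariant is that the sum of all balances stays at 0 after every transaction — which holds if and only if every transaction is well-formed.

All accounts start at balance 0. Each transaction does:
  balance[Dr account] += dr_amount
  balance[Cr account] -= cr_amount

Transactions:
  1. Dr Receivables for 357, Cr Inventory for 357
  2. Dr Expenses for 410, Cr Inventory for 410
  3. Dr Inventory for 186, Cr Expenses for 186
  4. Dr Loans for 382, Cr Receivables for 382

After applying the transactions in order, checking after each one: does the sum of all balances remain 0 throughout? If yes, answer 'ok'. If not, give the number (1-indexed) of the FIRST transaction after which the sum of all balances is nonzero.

After txn 1: dr=357 cr=357 sum_balances=0
After txn 2: dr=410 cr=410 sum_balances=0
After txn 3: dr=186 cr=186 sum_balances=0
After txn 4: dr=382 cr=382 sum_balances=0

Answer: ok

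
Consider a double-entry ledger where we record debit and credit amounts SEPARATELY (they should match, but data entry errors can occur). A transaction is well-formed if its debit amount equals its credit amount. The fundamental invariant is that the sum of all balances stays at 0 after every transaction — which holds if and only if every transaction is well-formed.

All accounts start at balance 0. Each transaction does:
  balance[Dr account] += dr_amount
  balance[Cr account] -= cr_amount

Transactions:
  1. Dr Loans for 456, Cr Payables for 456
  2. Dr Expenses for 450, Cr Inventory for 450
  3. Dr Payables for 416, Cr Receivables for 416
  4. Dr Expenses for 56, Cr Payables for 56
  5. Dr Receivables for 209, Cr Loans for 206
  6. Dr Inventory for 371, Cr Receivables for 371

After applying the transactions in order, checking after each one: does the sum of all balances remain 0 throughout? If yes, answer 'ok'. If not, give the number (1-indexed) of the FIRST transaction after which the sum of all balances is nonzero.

Answer: 5

Derivation:
After txn 1: dr=456 cr=456 sum_balances=0
After txn 2: dr=450 cr=450 sum_balances=0
After txn 3: dr=416 cr=416 sum_balances=0
After txn 4: dr=56 cr=56 sum_balances=0
After txn 5: dr=209 cr=206 sum_balances=3
After txn 6: dr=371 cr=371 sum_balances=3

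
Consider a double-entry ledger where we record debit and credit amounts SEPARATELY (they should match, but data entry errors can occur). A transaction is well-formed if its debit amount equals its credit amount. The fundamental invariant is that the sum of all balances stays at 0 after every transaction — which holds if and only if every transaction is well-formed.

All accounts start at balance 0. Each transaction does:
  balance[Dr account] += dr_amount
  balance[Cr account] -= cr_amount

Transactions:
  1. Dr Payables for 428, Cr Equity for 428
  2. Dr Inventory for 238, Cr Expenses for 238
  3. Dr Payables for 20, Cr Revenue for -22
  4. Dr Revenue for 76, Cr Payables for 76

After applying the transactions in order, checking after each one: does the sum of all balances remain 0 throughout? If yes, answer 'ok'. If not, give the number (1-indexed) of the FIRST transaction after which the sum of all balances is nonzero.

After txn 1: dr=428 cr=428 sum_balances=0
After txn 2: dr=238 cr=238 sum_balances=0
After txn 3: dr=20 cr=-22 sum_balances=42
After txn 4: dr=76 cr=76 sum_balances=42

Answer: 3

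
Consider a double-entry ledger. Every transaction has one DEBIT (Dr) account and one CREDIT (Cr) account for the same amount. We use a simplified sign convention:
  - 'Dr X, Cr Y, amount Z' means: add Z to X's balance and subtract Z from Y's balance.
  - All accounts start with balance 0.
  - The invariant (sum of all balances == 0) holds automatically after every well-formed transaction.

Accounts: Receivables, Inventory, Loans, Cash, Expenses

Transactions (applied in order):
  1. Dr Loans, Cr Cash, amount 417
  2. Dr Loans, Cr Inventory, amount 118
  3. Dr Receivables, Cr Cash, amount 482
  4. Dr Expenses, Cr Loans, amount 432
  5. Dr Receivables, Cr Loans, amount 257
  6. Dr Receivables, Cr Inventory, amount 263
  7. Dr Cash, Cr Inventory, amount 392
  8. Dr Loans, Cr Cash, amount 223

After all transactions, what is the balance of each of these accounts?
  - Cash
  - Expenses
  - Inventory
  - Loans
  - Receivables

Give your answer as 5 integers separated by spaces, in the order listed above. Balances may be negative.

Answer: -730 432 -773 69 1002

Derivation:
After txn 1 (Dr Loans, Cr Cash, amount 417): Cash=-417 Loans=417
After txn 2 (Dr Loans, Cr Inventory, amount 118): Cash=-417 Inventory=-118 Loans=535
After txn 3 (Dr Receivables, Cr Cash, amount 482): Cash=-899 Inventory=-118 Loans=535 Receivables=482
After txn 4 (Dr Expenses, Cr Loans, amount 432): Cash=-899 Expenses=432 Inventory=-118 Loans=103 Receivables=482
After txn 5 (Dr Receivables, Cr Loans, amount 257): Cash=-899 Expenses=432 Inventory=-118 Loans=-154 Receivables=739
After txn 6 (Dr Receivables, Cr Inventory, amount 263): Cash=-899 Expenses=432 Inventory=-381 Loans=-154 Receivables=1002
After txn 7 (Dr Cash, Cr Inventory, amount 392): Cash=-507 Expenses=432 Inventory=-773 Loans=-154 Receivables=1002
After txn 8 (Dr Loans, Cr Cash, amount 223): Cash=-730 Expenses=432 Inventory=-773 Loans=69 Receivables=1002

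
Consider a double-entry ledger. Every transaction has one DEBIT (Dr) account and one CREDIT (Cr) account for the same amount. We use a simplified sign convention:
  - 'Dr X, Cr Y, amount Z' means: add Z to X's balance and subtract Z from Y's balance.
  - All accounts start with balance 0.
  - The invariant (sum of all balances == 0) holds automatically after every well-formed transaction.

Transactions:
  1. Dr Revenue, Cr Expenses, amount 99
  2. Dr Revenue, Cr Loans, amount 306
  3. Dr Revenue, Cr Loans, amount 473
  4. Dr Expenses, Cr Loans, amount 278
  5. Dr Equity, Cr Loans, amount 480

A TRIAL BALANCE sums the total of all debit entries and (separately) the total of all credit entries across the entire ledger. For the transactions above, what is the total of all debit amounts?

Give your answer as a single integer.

Answer: 1636

Derivation:
Txn 1: debit+=99
Txn 2: debit+=306
Txn 3: debit+=473
Txn 4: debit+=278
Txn 5: debit+=480
Total debits = 1636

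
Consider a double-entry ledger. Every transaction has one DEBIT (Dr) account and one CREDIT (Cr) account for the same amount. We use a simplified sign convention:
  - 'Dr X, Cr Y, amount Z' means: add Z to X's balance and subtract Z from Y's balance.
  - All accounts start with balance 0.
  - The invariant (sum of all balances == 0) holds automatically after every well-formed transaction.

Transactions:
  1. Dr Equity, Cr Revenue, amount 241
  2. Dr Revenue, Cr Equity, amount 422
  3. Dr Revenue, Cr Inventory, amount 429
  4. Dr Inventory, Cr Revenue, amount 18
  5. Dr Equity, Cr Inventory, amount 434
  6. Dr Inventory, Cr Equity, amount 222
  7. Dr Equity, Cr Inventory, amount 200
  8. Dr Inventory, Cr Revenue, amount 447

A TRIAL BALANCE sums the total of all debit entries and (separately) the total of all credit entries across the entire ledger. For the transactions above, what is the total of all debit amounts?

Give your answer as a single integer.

Txn 1: debit+=241
Txn 2: debit+=422
Txn 3: debit+=429
Txn 4: debit+=18
Txn 5: debit+=434
Txn 6: debit+=222
Txn 7: debit+=200
Txn 8: debit+=447
Total debits = 2413

Answer: 2413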